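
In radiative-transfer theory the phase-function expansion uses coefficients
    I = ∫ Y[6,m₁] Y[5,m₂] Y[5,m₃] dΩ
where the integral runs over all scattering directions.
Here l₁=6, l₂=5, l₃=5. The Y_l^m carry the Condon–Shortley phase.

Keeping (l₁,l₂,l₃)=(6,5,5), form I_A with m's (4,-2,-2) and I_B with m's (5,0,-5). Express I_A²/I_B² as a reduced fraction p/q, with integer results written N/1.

224/275

Shared (l₁,l₂,l₃)=(6,5,5): N and (l;000)² cancel in I_A²/I_B².
A: Δ = 6!·6!·4!/17! = 1/28588560; Racah Σ t=0..2: t=0:+1/207360 t=1:−1/57600 t=2:+1/207360 = -1/129600; ⇒ 3j(6 5 5; 4 -2 -2)² = 168/12155, sgn +1
B: Δ = 6!·6!·4!/17! = 1/28588560; Racah Σ t=1..1: t=1:−1/2073600 = -1/2073600; ⇒ 3j(6 5 5; 5 0 -5)² = 15/884, sgn -1
I_A²/I_B² = (168/12155)/(15/884) = 224/275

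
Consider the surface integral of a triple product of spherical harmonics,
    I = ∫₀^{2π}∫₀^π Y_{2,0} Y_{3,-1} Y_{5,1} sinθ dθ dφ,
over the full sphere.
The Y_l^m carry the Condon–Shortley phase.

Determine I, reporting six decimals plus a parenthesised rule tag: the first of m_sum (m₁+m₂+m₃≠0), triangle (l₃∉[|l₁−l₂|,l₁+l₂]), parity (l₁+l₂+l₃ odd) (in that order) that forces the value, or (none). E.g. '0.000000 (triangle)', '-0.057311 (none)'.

Checks pass: Σm=0; 10 even; l₃=5∈[1,5].
(2·2+1)(2·3+1)(2·5+1) = 385
Δ: 0! 4! 6! / 11! → 1/2310
sum: t=0:+1/144 = 1/144
3j²(2 3 5; 0 0 0) = Δ·Π!·Σ² = 10/231  (sign -1)
sum: t=0:+1/192 = 1/192
3j²(2 3 5; 0 -1 1) = Δ·Π!·Σ² = 3/77  (sign +1)
combine: 4πI² = 385·10/231·3/77 = 50/77
take √, sign -1: I = -0.22731846
No selection rule forces the value: the integral is nonzero (none).

-0.227318 (none)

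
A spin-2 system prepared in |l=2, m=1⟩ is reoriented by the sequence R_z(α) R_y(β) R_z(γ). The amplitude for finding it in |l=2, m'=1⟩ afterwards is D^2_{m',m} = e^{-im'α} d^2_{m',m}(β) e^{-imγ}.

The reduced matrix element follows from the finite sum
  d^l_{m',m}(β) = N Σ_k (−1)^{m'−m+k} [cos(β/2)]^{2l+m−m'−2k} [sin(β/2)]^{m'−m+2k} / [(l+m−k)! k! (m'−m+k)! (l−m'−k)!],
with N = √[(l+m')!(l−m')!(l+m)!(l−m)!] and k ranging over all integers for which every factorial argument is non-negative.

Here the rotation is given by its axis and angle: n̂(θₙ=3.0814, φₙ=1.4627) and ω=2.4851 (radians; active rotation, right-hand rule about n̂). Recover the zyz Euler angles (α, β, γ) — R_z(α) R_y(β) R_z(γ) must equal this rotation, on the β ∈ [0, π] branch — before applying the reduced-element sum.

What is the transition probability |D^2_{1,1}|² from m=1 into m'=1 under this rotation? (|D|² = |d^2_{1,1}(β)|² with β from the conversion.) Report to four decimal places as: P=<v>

P=0.9679

Axis–angle → zyz. n̂ = (sinθₙcosφₙ, sinθₙsinφₙ, cosθₙ) = (+0.006490, +0.059805, -0.998189), ω = 2.4851.
R = I cosω + sinω [n̂]ₓ + (1−cosω) n̂n̂ᵀ gives
  R = [-0.792062, +0.609933, +0.024892; -0.608541, -0.785728, -0.110946; -0.048112, -0.103024, +0.993515]
β = atan2(√(R₁₃²+R₂₃²), R₃₃) = 0.113951; α = atan2(R₂₃, R₁₃) mod 2π = 4.933093; γ = atan2(R₃₂, −R₃₁) mod 2π = 5.149285
Split into d^2_{1,1}(β=0.1140) × two z-phases.
Half-angle: c=0.998377, s=0.056945. N=√(6·1·6·1)=6.000000
The bounds max(0,m−m')=0 and min(l+m,l−m')=1 give 2 terms
  k=0: (−1)^0·6.0000/(6)·0.9984^4·0.0569^0 = +0.993525
  k=1: (−1)^1·6.0000/(2)·0.9984^2·0.0569^2 = -0.009696
d^2_{1,1}(0.1140) = +0.993525 -0.009696 = +0.983829
|D^2_{1,1}|² = |d^2_{1,1}(β)|² = (+0.983829)² = 0.967919 (the z-rotation phases have unit modulus)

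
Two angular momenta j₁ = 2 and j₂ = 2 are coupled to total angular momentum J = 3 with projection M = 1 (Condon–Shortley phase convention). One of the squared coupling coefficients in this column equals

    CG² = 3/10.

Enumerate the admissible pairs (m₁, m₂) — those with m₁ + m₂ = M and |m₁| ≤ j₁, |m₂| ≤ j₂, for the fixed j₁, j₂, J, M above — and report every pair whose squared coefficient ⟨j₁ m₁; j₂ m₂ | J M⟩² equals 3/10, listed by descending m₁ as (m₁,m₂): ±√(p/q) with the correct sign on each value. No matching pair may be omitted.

(2,-1): +√(3/10); (-1,2): −√(3/10)

Admissible pairs with m₁+m₂ = M = 1: (-1,2), (0,1), (1,0), (2,-1)
  (m₁,m₂)=(2,-1): CG² = 3/10, CG = +√(3/10)   ← matches the target
  (m₁,m₂)=(1,0): CG² = 1/5, CG = +√(1/5)
  (m₁,m₂)=(0,1): CG² = 1/5, CG = −√(1/5)
  (m₁,m₂)=(-1,2): CG² = 3/10, CG = −√(3/10)   ← matches the target
Pairs with CG² = 3/10: (2,-1): +√(3/10); (-1,2): −√(3/10)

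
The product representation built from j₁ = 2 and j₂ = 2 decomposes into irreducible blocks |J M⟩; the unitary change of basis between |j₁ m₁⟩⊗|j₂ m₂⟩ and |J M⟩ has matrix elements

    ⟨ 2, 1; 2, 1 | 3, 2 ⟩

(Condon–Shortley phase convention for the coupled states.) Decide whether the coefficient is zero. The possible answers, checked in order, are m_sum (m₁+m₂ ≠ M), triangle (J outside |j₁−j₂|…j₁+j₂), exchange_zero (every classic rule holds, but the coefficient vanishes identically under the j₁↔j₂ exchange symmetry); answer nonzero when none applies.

m-sum: m₁+m₂ = 1+1 = 2, M = 2  ✓
triangle: |j₁−j₂| = 0 ≤ J = 3 ≤ j₁+j₂ = 4  ✓
exchange: j₁=j₂ and m₁=m₂, and (−1)^(j₁+j₂−J) = (−1)^1 = −1 forces ⟨j₁m₁;j₂m₂|JM⟩ = −⟨j₂m₂;j₁m₁|JM⟩ = −⟨j₁m₁;j₂m₂|JM⟩ ⇒ the coefficient vanishes identically
Racah sum check: Σ_k collapses to 0 ⇒ CG = 0

exchange_zero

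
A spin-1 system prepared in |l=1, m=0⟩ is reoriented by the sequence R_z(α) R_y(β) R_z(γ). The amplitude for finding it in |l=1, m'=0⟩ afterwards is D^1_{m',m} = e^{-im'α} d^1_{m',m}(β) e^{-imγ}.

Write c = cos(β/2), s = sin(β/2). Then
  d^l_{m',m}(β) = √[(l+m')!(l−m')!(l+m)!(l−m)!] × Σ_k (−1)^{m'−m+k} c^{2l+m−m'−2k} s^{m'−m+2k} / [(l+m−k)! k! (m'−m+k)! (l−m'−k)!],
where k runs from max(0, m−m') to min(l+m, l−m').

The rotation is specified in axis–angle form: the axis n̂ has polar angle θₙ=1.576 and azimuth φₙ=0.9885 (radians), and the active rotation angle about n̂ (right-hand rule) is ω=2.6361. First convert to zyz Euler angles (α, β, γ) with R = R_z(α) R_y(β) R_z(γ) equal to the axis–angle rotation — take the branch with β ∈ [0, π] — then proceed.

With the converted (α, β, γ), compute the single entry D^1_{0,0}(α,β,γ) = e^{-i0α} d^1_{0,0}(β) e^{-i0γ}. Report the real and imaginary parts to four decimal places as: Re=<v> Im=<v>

Axis–angle → zyz. n̂ = (sinθₙcosφₙ, sinθₙsinφₙ, cosθₙ) = (+0.549936, +0.835191, -0.005204), ω = 2.6361.
R = I cosω + sinω [n̂]ₓ + (1−cosω) n̂n̂ᵀ gives
  R = [-0.307900, +0.863680, +0.399066; +0.858641, +0.432913, -0.274449; -0.409797, +0.258152, -0.874885]
β = atan2(√(R₁₃²+R₂₃²), R₃₃) = 2.635995; α = atan2(R₂₃, R₁₃) mod 2π = 5.680744; γ = atan2(R₃₂, −R₃₁) mod 2π = 0.562151
First d^1_{0,0}(β=2.6360), then the phase factors e^{-i(0)α} and e^{-i(0)γ}:
With c≡cos(β/2)=0.250115 and s≡sin(β/2)=0.968216, N=[1·1·1·1]^{1/2}=1.000000
k∈{0,1} keeps every argument non-negative
  k=0: (−1)^0·1.0000/(1)·0.2501^2·0.9682^0 = +0.062557
  k=1: (−1)^1·1.0000/(1)·0.2501^0·0.9682^2 = -0.937443
d^1_{0,0}(2.6360) = +0.062557 -0.937443 = -0.874885
Attach z-rotation phases: D = e^{-i(0)(5.6807)}·(-0.874885)·e^{-i(0)(0.5622)} = -0.874885+0.000000i

Re=-0.8749 Im=0.0000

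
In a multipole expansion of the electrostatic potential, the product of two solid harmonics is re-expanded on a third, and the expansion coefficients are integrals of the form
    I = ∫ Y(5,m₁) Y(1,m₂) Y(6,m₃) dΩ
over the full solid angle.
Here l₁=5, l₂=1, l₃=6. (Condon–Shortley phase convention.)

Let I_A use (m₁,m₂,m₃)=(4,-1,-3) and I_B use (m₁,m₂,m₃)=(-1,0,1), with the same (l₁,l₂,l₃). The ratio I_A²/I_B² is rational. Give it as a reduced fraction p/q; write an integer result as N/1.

3/35

Shared (l₁,l₂,l₃)=(5,1,6): N and (l;000)² cancel in I_A²/I_B².
A: Δ = 0!·10!·2!/13! = 1/858; Racah Σ t=0..0: t=0:+1/725760 = 1/725760; ⇒ 3j(5 1 6; 4 -1 -3)² = 1/286, sgn -1
B: Δ = 0!·10!·2!/13! = 1/858; Racah Σ t=0..0: t=0:+1/17280 = 1/17280; ⇒ 3j(5 1 6; -1 0 1)² = 35/858, sgn -1
I_A²/I_B² = (1/286)/(35/858) = 3/35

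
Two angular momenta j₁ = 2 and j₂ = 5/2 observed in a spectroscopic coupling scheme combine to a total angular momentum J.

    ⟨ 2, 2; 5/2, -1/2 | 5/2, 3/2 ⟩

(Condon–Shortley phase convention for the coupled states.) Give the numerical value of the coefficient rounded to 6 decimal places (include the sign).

+√(27/70) = +0.621059

j₁+j₂−J=2  J+j₁−j₂=2  J−j₁+j₂=3  j₁+j₂+J+1=8
(j₁±m₁, j₂±m₂, J±M) = (4,0,2,3,4,1)
P² = 864/35
sum k=0..0:
  [0] +1/8 = 1/8
S = 1/8
C² = P²·S² = 27/70 ; C = +0.621059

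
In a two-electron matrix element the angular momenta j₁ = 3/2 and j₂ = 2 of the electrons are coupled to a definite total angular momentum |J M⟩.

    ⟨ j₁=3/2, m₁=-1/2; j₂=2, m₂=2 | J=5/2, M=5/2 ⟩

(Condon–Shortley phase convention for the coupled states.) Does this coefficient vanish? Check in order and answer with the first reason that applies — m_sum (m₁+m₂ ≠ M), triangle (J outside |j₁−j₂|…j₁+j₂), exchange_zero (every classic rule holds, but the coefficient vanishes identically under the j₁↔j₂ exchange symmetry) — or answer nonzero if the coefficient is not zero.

m-sum: m₁+m₂ = -1/2+2 = 3/2, M = 5/2  ✗ ⇒ coefficient is 0

m_sum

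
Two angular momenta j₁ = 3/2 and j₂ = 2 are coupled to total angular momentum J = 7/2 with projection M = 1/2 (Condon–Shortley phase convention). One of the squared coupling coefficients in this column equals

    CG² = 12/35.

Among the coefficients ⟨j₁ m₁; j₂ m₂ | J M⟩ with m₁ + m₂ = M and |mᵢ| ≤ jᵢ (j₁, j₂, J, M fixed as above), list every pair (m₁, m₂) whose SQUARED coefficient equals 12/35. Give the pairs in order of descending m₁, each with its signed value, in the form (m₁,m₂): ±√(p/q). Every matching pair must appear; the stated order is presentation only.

Admissible pairs with m₁+m₂ = M = 1/2: (-3/2,2), (-1/2,1), (1/2,0), (3/2,-1)
  (m₁,m₂)=(3/2,-1): CG² = 4/35, CG = +√(4/35)
  (m₁,m₂)=(1/2,0): CG² = 18/35, CG = +√(18/35)
  (m₁,m₂)=(-1/2,1): CG² = 12/35, CG = +√(12/35)   ← matches the target
  (m₁,m₂)=(-3/2,2): CG² = 1/35, CG = +√(1/35)
Pairs with CG² = 12/35: (-1/2,1): +√(12/35)

(-1/2,1): +√(12/35)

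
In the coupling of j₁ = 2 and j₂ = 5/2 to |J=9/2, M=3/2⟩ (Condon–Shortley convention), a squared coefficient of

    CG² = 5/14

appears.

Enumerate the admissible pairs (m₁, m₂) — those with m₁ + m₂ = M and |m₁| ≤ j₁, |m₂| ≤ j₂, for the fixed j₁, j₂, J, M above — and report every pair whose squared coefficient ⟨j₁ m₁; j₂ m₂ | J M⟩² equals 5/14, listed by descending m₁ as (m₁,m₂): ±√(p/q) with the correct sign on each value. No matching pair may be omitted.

(0,3/2): +√(5/14)

Admissible pairs with m₁+m₂ = M = 3/2: (-1,5/2), (0,3/2), (1,1/2), (2,-1/2)
  (m₁,m₂)=(2,-1/2): CG² = 5/42, CG = +√(5/42)
  (m₁,m₂)=(1,1/2): CG² = 10/21, CG = +√(10/21)
  (m₁,m₂)=(0,3/2): CG² = 5/14, CG = +√(5/14)   ← matches the target
  (m₁,m₂)=(-1,5/2): CG² = 1/21, CG = +√(1/21)
Pairs with CG² = 5/14: (0,3/2): +√(5/14)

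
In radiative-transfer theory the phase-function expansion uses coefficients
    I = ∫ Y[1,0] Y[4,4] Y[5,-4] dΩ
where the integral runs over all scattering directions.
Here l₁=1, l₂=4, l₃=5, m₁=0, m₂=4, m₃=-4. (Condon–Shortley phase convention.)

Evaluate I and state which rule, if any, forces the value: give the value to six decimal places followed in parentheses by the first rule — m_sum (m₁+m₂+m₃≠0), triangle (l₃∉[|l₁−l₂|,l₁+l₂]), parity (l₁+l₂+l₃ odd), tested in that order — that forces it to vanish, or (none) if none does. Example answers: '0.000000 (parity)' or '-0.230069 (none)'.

Checks pass: Σm=0; 10 even; l₃=5∈[3,5].
(2·1+1)(2·4+1)(2·5+1) = 297
Δ: 0! 2! 8! / 11! → 1/495
sum: t=0:+1/576 = 1/576
3j²(1 4 5; 0 0 0) = Δ·Π!·Σ² = 5/99  (sign -1)
sum: t=0:+1/40320 = 1/40320
3j²(1 4 5; 0 4 -4) = Δ·Π!·Σ² = 1/55  (sign -1)
combine: 4πI² = 297·5/99·1/55 = 3/11
take √, sign +1: I = 0.14731920
No selection rule forces the value: the integral is nonzero (none).

0.147319 (none)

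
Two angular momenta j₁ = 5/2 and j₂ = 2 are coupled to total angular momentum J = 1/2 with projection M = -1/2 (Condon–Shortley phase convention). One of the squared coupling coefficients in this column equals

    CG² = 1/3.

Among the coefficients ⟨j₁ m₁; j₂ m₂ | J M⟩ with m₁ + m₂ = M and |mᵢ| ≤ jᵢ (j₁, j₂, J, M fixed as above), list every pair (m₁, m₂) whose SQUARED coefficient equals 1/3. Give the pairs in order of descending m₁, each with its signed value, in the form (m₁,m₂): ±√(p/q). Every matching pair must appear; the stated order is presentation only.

(-5/2,2): +√(1/3)

Admissible pairs with m₁+m₂ = M = -1/2: (-5/2,2), (-3/2,1), (-1/2,0), (1/2,-1), (3/2,-2)
  (m₁,m₂)=(3/2,-2): CG² = 1/15, CG = +√(1/15)
  (m₁,m₂)=(1/2,-1): CG² = 2/15, CG = −√(2/15)
  (m₁,m₂)=(-1/2,0): CG² = 1/5, CG = +√(1/5)
  (m₁,m₂)=(-3/2,1): CG² = 4/15, CG = −√(4/15)
  (m₁,m₂)=(-5/2,2): CG² = 1/3, CG = +√(1/3)   ← matches the target
Pairs with CG² = 1/3: (-5/2,2): +√(1/3)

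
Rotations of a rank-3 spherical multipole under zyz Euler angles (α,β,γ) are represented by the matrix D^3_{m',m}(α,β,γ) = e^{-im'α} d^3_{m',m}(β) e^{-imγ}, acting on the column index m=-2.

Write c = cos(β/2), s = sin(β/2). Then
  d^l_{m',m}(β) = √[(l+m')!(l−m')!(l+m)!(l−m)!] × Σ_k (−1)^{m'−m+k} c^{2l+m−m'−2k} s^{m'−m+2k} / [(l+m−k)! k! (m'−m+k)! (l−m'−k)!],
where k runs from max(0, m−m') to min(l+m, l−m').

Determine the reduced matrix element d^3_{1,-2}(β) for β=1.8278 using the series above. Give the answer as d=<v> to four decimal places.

d^3_{1,-2}(β=1.8278) via the finite sum:
c=cos(1.827800/2)=0.610662, s=sin(1.827800/2)=0.791891; N=√[24·2·1·120]=75.894664
k∈{0,1} keeps every argument non-negative
  k=0: (−1)^3·75.8947/(12)·0.6107^3·0.7919^3 = -0.715203
  k=1: (−1)^4·75.8947/(24)·0.6107^1·0.7919^5 = +0.601352
d^3_{1,-2}(1.8278) = -0.715203 +0.601352 = -0.113851

d=-0.1139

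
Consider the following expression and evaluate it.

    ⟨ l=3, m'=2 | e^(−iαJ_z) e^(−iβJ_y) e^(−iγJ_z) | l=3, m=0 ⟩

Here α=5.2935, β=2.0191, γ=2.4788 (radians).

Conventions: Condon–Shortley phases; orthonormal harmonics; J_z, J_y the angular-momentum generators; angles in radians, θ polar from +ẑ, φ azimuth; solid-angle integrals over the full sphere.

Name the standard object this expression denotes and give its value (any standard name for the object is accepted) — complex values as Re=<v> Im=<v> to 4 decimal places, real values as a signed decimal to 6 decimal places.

This is a Wigner D-matrix element — the rotation-matrix element ⟨l m'| R(α,β,γ) |l m⟩ in the angular-momentum basis.
D^3_{2,0}(5.2935,2.0191,2.4788) = e^{-i·2·5.2935}·d^3_{2,0}(2.0191)·e^{-i·0·2.4788}. Compute d first:
c=cos(2.019100/2)=0.532242, s=sin(2.019100/2)=0.846592; N=√[120·1·6·6]=65.726707
k∈{0,1} keeps every argument non-negative
  k=0: (−1)^2·65.7267/(12)·0.5322^4·0.8466^2 = +0.315025
  k=1: (−1)^3·65.7267/(12)·0.5322^2·0.8466^4 = -0.797032
d^3_{2,0}(2.0191) = +0.315025 -0.797032 = -0.482007
D = (-0.397301+0.917688i)·(-0.482007)·(+1.000000+0.000000i) = +0.191502-0.442332i

Wigner D-matrix element, Re=0.1915 Im=-0.4423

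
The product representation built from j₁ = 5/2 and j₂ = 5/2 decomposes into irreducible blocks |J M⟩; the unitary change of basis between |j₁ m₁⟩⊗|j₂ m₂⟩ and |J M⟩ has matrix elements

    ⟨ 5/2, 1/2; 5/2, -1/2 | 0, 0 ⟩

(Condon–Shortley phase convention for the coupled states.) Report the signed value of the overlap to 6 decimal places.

j₁+j₂−J=5  J+j₁−j₂=0  J−j₁+j₂=0  j₁+j₂+J+1=6
(j₁±m₁, j₂±m₂, J±M) = (3,2,2,3,0,0)
P² = 24
sum k=2..2:
  [2] +1/12 = 1/12
S = 1/12
C² = P²·S² = 1/6 ; C = +0.408248

+√(1/6) = +0.408248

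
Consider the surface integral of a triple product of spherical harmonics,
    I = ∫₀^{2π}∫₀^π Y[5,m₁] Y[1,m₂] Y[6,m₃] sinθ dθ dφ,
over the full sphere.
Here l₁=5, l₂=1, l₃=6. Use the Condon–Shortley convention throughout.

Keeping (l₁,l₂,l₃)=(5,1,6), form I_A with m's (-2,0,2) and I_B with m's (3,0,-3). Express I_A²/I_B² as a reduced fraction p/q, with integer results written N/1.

l's match ⇒ only the (l;m) 3-j factors differ between A and B.
A: triangle coeff Δ(5,1,6) = 1/858; Σ_t [0,0]: t=0:+1/30240 = 1/30240; (3j)²=16/429 [(5 1 6; -2 0 2)], sign=+1
B: triangle coeff Δ(5,1,6) = 1/858; Σ_t [0,0]: t=0:+1/80640 = 1/80640; (3j)²=9/286 [(5 1 6; 3 0 -3)], sign=-1
I_A²/I_B² = (16/429)/(9/286) = 32/27

32/27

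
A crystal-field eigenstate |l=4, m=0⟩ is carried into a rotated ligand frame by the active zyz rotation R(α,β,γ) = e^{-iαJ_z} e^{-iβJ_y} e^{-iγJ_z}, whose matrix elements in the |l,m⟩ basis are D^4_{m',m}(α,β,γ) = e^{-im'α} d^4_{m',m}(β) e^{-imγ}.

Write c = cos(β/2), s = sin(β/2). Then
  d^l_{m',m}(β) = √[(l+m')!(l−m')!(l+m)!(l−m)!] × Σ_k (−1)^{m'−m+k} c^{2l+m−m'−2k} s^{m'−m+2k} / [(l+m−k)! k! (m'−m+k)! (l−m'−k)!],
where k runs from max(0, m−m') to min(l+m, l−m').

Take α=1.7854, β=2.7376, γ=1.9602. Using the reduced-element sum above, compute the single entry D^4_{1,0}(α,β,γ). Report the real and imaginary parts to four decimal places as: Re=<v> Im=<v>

First d^4_{1,0}(β=2.7376), then the phase factors e^{-i(1)α} and e^{-i(0)γ}:
c=cos(2.737600/2)=0.200625, s=sin(2.737600/2)=0.979668; N=√[120·6·24·24]=643.987578
Admissible k: 0..3 (factorial args all ≥0)
  k=0: (−1)^1·643.9876/(144)·0.2006^7·0.9797^1 = -0.000057
  k=1: (−1)^2·643.9876/(24)·0.2006^5·0.9797^3 = +0.008200
  k=2: (−1)^3·643.9876/(24)·0.2006^3·0.9797^5 = -0.195533
  k=3: (−1)^4·643.9876/(144)·0.2006^1·0.9797^7 = +0.777058
d^4_{1,0}(2.7376) = -0.000057 +0.008200 -0.195533 +0.777058 = +0.589669
D = (-0.212960-0.977061i)·(+0.589669)·(+1.000000+0.000000i) = -0.125576-0.576142i

Re=-0.1256 Im=-0.5761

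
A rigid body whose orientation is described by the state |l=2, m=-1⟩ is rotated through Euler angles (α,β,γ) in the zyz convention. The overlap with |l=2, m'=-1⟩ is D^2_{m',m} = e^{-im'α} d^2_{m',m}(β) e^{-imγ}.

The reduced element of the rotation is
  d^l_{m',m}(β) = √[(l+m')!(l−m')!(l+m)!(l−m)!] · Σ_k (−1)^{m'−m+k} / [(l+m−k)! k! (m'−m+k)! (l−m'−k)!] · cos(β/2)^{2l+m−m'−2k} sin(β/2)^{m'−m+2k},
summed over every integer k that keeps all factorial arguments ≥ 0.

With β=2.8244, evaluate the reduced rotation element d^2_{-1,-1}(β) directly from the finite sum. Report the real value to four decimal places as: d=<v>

d=-0.0723

d^2_{-1,-1}(β=2.8244) via the finite sum:
With c≡cos(β/2)=0.157932 and s≡sin(β/2)=0.987450, N=[1·6·1·6]^{1/2}=6.000000
k: max(0,(-1)−(-1))=0 … min(2+(-1),2−(-1))=1
  k=0: (−1)^0·6.0000/(6)·0.1579^4·0.9874^0 = +0.000622
  k=1: (−1)^1·6.0000/(2)·0.1579^2·0.9874^2 = -0.072961
d^2_{-1,-1}(2.8244) = +0.000622 -0.072961 = -0.072339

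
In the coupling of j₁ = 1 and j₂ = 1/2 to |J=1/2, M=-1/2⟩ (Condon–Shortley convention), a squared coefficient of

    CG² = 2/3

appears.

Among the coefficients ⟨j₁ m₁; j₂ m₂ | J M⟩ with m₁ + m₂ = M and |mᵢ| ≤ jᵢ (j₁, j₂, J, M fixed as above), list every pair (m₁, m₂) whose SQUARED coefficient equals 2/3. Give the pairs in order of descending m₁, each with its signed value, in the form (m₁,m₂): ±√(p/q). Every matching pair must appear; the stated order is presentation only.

Admissible pairs with m₁+m₂ = M = -1/2: (-1,1/2), (0,-1/2)
  (m₁,m₂)=(0,-1/2): CG² = 1/3, CG = +√(1/3)
  (m₁,m₂)=(-1,1/2): CG² = 2/3, CG = −√(2/3)   ← matches the target
Pairs with CG² = 2/3: (-1,1/2): −√(2/3)

(-1,1/2): −√(2/3)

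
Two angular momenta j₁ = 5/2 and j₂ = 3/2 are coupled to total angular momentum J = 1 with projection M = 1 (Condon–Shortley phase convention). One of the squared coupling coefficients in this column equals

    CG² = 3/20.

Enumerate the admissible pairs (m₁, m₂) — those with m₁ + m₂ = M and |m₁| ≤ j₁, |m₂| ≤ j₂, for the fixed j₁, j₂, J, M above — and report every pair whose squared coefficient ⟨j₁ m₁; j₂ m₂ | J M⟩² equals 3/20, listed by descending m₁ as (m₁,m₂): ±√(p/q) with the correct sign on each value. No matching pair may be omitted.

(1/2,1/2): +√(3/20)

Admissible pairs with m₁+m₂ = M = 1: (-1/2,3/2), (1/2,1/2), (3/2,-1/2), (5/2,-3/2)
  (m₁,m₂)=(5/2,-3/2): CG² = 1/2, CG = +√(1/2)
  (m₁,m₂)=(3/2,-1/2): CG² = 3/10, CG = −√(3/10)
  (m₁,m₂)=(1/2,1/2): CG² = 3/20, CG = +√(3/20)   ← matches the target
  (m₁,m₂)=(-1/2,3/2): CG² = 1/20, CG = −√(1/20)
Pairs with CG² = 3/20: (1/2,1/2): +√(3/20)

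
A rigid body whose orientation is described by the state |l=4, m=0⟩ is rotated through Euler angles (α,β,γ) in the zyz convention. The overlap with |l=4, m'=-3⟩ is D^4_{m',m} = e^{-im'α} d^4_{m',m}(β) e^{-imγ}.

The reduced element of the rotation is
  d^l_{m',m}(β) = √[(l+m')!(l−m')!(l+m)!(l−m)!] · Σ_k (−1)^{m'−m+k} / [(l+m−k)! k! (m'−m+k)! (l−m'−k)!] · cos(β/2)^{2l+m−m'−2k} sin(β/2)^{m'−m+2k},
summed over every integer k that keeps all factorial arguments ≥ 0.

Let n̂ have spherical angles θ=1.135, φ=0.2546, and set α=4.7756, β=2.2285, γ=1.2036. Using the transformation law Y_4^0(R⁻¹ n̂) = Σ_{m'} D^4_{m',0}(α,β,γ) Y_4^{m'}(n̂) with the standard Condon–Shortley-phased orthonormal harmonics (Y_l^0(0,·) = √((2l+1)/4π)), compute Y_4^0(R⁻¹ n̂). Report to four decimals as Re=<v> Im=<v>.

Need the full column D^4_{m',0} for m'=−4..4 at α=4.7756, β=2.2285, γ=1.2036.
cos(β/2)=0.440851, sin(β/2)=0.897580
d^4_{-4,0}: single k=4 term ⇒ +0.205120;  D = +0.198599+0.051313i
d^4_{-3,0}: k∈[3..4] ⇒ +0.142476 -0.590617 = -0.448141;  D = +0.084474-0.440107i
d^4_{-2,0}: k∈[2..4] ⇒ +0.056107 -0.620226 +0.964150 = +0.400031;  D = -0.396839-0.050438i
d^4_{-1,0}: k∈[1..4] ⇒ +0.012991 -0.323106 +1.339393 -0.925380 = +0.103898;  D = +0.006563-0.103690i
d^4_{0,0}: k∈[0..4] ⇒ +0.001427 -0.094627 +0.882597 -1.626086 +0.421296 = -0.415394;  D = -0.415394+0.000000i
d^4_{1,0}: k∈[0..3] ⇒ -0.012991 +0.323106 -1.339393 +0.925380 = -0.103898;  D = -0.006563-0.103690i
d^4_{2,0}: k∈[0..2] ⇒ +0.056107 -0.620226 +0.964150 = +0.400031;  D = -0.396839+0.050438i
d^4_{3,0}: k∈[0..1] ⇒ -0.142476 +0.590617 = +0.448141;  D = -0.084474-0.440107i
d^4_{4,0}: single k=0 term ⇒ +0.205120;  D = +0.198599-0.051313i
Y_4^{m'}(θ=1.135,φ=0.2546) and Σ D·Y over m':
  (+0.1986+0.0513i)·(+0.1568-0.2544i)  (+0.0845-0.4401i)·(+0.2843-0.2723i)  (-0.3968-0.0504i)·(+0.0594-0.0332i)  (+0.0066-0.1037i)·(-0.3071+0.0799i)  (-0.4154+0.0000i)·(-0.1306+0.0000i)  (-0.0066-0.1037i)·(+0.3071+0.0799i)  (-0.3968+0.0504i)·(+0.0594+0.0332i)  (-0.0845-0.4401i)·(-0.2843-0.2723i)  (+0.1986-0.0513i)·(+0.1568+0.2544i)
Y_4^0(R⁻¹ n̂) = -0.086903+0.000000i

Re=-0.0869 Im=0.0000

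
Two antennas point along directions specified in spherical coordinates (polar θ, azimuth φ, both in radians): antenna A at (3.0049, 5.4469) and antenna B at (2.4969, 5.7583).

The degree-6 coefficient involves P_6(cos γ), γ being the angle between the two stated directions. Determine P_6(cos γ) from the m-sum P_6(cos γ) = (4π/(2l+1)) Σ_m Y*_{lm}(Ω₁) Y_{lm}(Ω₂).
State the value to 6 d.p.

Addition theorem: P_6(cos γ) = (4π/13) Σ_m Y*_{lm}(Ω₁) Y_{lm}(Ω₂), m = −6…6:
  m=-6: Y*=(0.000001, 0.000003)  Y=(-0.022754, -0.000176)  product (-0.000000, -0.000000)
  m=-5: Y*=(0.000039, -0.000067)  Y=(0.091127, -0.051834)  product (0.000000, -0.000008)
  m=-4: Y*=(-0.001180, 0.000244)  Y=(-0.141486, 0.242174)  product (0.000108, -0.000320)
  m=-3: Y*=(0.010265, 0.007528)  Y=(0.001756, -0.455079)  product (0.003444, -0.004658)
  m=-2: Y*=(-0.009290, -0.090970)  Y=(0.173839, 0.302895)  product (0.025939, -0.018628)
  m=-1: Y*=(-0.273704, 0.303080)  Y=(0.119386, 0.069133)  product (-0.053629, 0.017262)
  m=+0: Y*=(0.826991, -0.000000)  Y=(-0.397444, 0.000000)  product (-0.328683, 0.000000)
  m=+1: Y*=(0.273704, 0.303080)  Y=(-0.119386, 0.069133)  product (-0.053629, -0.017262)
  m=+2: Y*=(-0.009290, 0.090970)  Y=(0.173839, -0.302895)  product (0.025939, 0.018628)
  m=+3: Y*=(-0.010265, 0.007528)  Y=(-0.001756, -0.455079)  product (0.003444, 0.004658)
  m=+4: Y*=(-0.001180, -0.000244)  Y=(-0.141486, -0.242174)  product (0.000108, 0.000320)
  m=+5: Y*=(-0.000039, -0.000067)  Y=(-0.091127, -0.051834)  product (0.000000, 0.000008)
  m=+6: Y*=(0.000001, -0.000003)  Y=(-0.022754, 0.000176)  product (-0.000000, 0.000000)
Σ over m = (-0.376960, -0.000000); ×(4π/13) → (-0.364386, -0.000000). Real part: -0.364386

-0.364386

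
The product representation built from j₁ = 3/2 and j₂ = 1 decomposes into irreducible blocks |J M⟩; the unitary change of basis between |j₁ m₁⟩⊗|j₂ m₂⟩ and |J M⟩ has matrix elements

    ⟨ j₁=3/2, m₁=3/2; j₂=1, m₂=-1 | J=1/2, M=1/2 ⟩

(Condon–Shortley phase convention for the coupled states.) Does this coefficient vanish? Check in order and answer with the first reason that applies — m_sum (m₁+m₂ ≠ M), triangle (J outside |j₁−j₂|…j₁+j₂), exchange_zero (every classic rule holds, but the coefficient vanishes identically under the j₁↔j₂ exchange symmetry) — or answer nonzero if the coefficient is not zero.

nonzero

m-sum: m₁+m₂ = 3/2+(-1) = 1/2, M = 1/2  ✓
triangle: |j₁−j₂| = 1/2 ≤ J = 1/2 ≤ j₁+j₂ = 5/2  ✓
exchange: j₁≠j₂ or m₁≠m₂ — the exchange symmetry imposes no constraint here
value check: CG = +√(1/2) = +0.707107 ≠ 0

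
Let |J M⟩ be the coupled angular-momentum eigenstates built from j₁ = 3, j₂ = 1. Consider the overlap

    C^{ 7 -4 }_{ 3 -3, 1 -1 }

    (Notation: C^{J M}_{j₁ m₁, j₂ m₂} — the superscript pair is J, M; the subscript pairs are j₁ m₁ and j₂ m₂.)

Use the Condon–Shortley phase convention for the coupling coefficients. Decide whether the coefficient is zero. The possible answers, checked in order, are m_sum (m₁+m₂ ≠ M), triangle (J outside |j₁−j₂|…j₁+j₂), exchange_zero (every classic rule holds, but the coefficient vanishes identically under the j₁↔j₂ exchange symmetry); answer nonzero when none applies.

m-sum: m₁+m₂ = -3+(-1) = -4, M = -4  ✓
triangle: need |j₁−j₂| ≤ J ≤ j₁+j₂, i.e. J ∈ [2, 4]; J = 7 is outside ✗ ⇒ coefficient is 0

triangle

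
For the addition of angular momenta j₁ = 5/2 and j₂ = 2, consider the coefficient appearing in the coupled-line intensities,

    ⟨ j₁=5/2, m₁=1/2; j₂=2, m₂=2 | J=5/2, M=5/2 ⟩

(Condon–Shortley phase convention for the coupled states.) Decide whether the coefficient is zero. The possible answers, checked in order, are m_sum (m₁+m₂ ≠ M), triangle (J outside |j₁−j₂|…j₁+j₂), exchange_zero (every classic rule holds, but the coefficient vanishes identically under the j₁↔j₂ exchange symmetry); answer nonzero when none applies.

m-sum: m₁+m₂ = 1/2+2 = 5/2, M = 5/2  ✓
triangle: |j₁−j₂| = 1/2 ≤ J = 5/2 ≤ j₁+j₂ = 9/2  ✓
exchange: j₁≠j₂ or m₁≠m₂ — the exchange symmetry imposes no constraint here
value check: CG = +√(3/14) = +0.462910 ≠ 0

nonzero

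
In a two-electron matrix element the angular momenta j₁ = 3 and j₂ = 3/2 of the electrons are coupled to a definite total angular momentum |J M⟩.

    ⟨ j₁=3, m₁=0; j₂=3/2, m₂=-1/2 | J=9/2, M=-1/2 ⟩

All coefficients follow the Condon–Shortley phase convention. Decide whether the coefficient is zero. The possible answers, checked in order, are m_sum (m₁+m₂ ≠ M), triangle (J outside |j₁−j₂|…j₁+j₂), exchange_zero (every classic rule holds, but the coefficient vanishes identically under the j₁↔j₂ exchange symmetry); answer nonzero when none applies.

nonzero

m-sum: m₁+m₂ = 0+(-1/2) = -1/2, M = -1/2  ✓
triangle: |j₁−j₂| = 3/2 ≤ J = 9/2 ≤ j₁+j₂ = 9/2  ✓
exchange: j₁≠j₂ or m₁≠m₂ — the exchange symmetry imposes no constraint here
value check: CG = +√(10/21) = +0.690066 ≠ 0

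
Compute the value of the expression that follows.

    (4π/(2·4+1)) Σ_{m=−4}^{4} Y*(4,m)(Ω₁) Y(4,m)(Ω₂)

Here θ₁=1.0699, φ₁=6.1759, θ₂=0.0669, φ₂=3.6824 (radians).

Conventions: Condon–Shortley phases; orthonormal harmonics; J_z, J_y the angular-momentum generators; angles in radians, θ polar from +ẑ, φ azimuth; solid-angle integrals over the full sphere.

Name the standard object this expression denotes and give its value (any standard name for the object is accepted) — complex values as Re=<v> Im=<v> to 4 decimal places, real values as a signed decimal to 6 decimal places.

Legendre polynomial (addition theorem), -0.173178

This sum is the spherical-harmonic addition theorem: it equals the Legendre polynomial P_l(cos γ) of the angle γ between the two directions.
Expand P_4 via completeness: Σ_{m} conj(Y_{4,m}) at Ω₁ times Y_{4,m} at Ω₂ —
  [-4]  conj(Y_{4,-4})(Ω₁) = +0.238212-0.109002i ; Y_{4,-4}(Ω₂) = -0.000005-0.000007i ; Δ = -0.000002-0.000001i
  [-3]  conj(Y_{4,-3})(Ω₁) = +0.384817-0.128317i ; Y_{4,-3}(Ω₂) = +0.000019+0.000373i ; Δ = +0.000055+0.000141i
  [-2]  conj(Y_{4,-2})(Ω₁) = +0.154464-0.033662i ; Y_{4,-2}(Ω₂) = +0.004193-0.007877i ; Δ = +0.000383-0.001358i
  [-1]  conj(Y_{4,-1})(Ω₁) = -0.274560+0.029570i ; Y_{4,-1}(Ω₂) = -0.107362+0.064474i ; Δ = +0.027571-0.020877i
  [+0]  conj(Y_{4,0})(Ω₁) = -0.217588-0.000000i ; Y_{4,0}(Ω₂) = +0.827448+0.000000i ; Δ = -0.180043-0.000000i
  [+1]  conj(Y_{4,1})(Ω₁) = +0.274560+0.029570i ; Y_{4,1}(Ω₂) = +0.107362+0.064474i ; Δ = +0.027571+0.020877i
  [+2]  conj(Y_{4,2})(Ω₁) = +0.154464+0.033662i ; Y_{4,2}(Ω₂) = +0.004193+0.007877i ; Δ = +0.000383+0.001358i
  [+3]  conj(Y_{4,3})(Ω₁) = -0.384817-0.128317i ; Y_{4,3}(Ω₂) = -0.000019+0.000373i ; Δ = +0.000055-0.000141i
  [+4]  conj(Y_{4,4})(Ω₁) = +0.238212+0.109002i ; Y_{4,4}(Ω₂) = -0.000005+0.000007i ; Δ = -0.000002+0.000001i
Σ over m = -0.124029-0.000000i; ×(4π/9) → -0.173178-0.000000i. Real part: -0.173178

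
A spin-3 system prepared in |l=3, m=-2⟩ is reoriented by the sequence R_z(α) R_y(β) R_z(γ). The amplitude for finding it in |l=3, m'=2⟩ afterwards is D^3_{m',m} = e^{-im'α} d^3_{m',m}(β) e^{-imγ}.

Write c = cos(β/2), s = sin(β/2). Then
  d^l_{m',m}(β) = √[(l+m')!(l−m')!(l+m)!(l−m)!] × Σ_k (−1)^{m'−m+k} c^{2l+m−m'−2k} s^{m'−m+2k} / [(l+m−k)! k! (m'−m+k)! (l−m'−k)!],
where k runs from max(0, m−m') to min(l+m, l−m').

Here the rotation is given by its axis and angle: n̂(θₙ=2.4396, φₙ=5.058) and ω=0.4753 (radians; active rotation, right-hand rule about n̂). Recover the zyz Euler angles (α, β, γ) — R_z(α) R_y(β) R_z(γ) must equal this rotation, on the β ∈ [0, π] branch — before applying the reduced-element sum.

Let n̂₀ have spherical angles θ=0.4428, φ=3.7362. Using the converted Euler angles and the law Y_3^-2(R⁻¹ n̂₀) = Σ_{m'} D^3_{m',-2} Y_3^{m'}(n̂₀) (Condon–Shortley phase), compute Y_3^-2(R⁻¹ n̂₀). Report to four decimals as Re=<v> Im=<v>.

Axis–angle → zyz. n̂ = (sinθₙcosφₙ, sinθₙsinφₙ, cosθₙ) = (+0.218759, -0.607557, -0.763557), ω = 0.4753.
R = I cosω + sinω [n̂]ₓ + (1−cosω) n̂n̂ᵀ gives
  R = [+0.894460, +0.334675, -0.296536; -0.364140, +0.930071, -0.048684; +0.259506, +0.151526, +0.953780]
β = atan2(√(R₁₃²+R₂₃²), R₃₃) = 0.305223; α = atan2(R₂₃, R₁₃) mod 2π = 3.304316; γ = atan2(R₃₂, −R₃₁) mod 2π = 2.613094
Need the full column D^3_{m',-2} for m'=−3..3 at α=3.3043, β=0.3052, γ=2.6131.
cos(β/2)=0.988377, sin(β/2)=0.152020
d^3_{-3,-2}: single k=1 term ⇒ +0.351229;  D = -0.295922+0.189187i
d^3_{-2,-2}: k∈[0..1] ⇒ +0.932260 -0.110271 = +0.821989;  D = +0.611674-0.549109i
d^3_{-1,-2}: k∈[0..1] ⇒ -0.453434 +0.021454 = -0.431981;  D = +0.270457-0.336839i
d^3_{0,-2}: k∈[0..1] ⇒ +0.120796 -0.002858 = +0.117938;  D = +0.057965-0.102711i
d^3_{1,-2}: k∈[0..1] ⇒ -0.021454 +0.000254 = -0.021200;  D = +0.007291-0.019907i
d^3_{2,-2}: k∈[0..1] ⇒ +0.002609 -0.000012 = +0.002596;  D = +0.000486-0.002550i
d^3_{3,-2}: single k=0 term ⇒ -0.000197;  D = +0.000005-0.000196i
Y_3^{m'}(θ=0.4428,φ=3.7362) and Σ D·Y over m':
  (-0.2959+0.1892i)·(+0.0069+0.0321i)  (+0.6117-0.5491i)·(+0.0631-0.1573i)  (+0.2705-0.3368i)·(-0.3535+0.2391i)  (+0.0580-0.1027i)·(+0.3649+0.0000i)  (+0.0073-0.0199i)·(+0.3535+0.2391i)  (+0.0005-0.0026i)·(+0.0631+0.1573i)  (+0.0000-0.0002i)·(-0.0069+0.0321i)
Y_3^-2(R⁻¹ n̂) = -0.042062+0.001809i

Re=-0.0421 Im=0.0018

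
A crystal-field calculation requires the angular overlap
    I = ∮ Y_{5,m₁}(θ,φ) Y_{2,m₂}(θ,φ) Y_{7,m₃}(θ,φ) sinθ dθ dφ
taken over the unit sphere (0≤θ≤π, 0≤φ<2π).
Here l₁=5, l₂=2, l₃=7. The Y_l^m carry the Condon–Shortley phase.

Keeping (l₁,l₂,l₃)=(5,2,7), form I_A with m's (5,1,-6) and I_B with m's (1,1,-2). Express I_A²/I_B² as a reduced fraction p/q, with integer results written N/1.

Same 5,2,7: normalisation and zero-m 3j drop out of the ratio.
A: Δ: 0! 10! 4! / 15! → 1/15015; sum: t=0:+1/21772800 = 1/21772800; 3j²(5 2 7; 5 1 -6) = Δ·Π!·Σ² = 2/105  (sign -1)
B: Δ: 0! 10! 4! / 15! → 1/15015; sum: t=0:+1/103680 = 1/103680; 3j²(5 2 7; 1 1 -2) = Δ·Π!·Σ² = 4/143  (sign -1)
I_A²/I_B² = (2/105)/(4/143) = 143/210

143/210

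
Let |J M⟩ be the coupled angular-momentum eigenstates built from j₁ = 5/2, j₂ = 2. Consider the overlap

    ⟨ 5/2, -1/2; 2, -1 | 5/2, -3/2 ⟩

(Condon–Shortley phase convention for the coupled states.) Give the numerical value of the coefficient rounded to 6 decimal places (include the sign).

−√(6/35) = -0.414039

triangle: 2!×3!×2!/8! = 24/40320
(j±m)!: 2!×3!×1!×3!×1!×4! = 1728
prefactor² = (2J+1)×Δ×N² = 216/35
  k=0: +1/(0!×2!×3!×1!×0!×1!) = 1/12
  k=1: −1/(1!×1!×2!×0!×1!×2!) = -1/4
Σ = -1/6  ⇒  CG² = 216/35×(-1/6)² = 6/35
CG = −√(6/35) = -0.414039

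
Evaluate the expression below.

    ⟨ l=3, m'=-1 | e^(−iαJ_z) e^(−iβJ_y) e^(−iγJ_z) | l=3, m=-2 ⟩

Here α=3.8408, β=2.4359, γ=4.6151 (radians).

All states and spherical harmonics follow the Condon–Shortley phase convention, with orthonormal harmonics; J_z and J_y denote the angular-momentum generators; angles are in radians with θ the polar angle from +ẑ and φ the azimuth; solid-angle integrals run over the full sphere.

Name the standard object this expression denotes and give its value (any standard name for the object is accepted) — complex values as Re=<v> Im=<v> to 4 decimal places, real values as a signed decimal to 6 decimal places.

Wigner D-matrix element, Re=0.1760 Im=0.0972

This is a Wigner D-matrix element — the rotation-matrix element ⟨l m'| R(α,β,γ) |l m⟩ in the angular-momentum basis.
Split into d^3_{-1,-2}(β=2.4359) × two z-phases.
Half-angle: c=0.345570, s=0.938393. N=√(2·24·1·120)=75.894664
k: max(0,(-2)−(-1))=0 … min(3+(-2),3−(-1))=1
  k=0: (−1)^1·75.8947/(24)·0.3456^5·0.9384^1 = -0.014624
  k=1: (−1)^2·75.8947/(12)·0.3456^3·0.9384^3 = +0.215672
d^3_{-1,-2}(2.4359) = -0.014624 +0.215672 = +0.201048
Attach z-rotation phases: D = e^{-i(-1)(3.8408)}·(+0.201048)·e^{-i(-2)(4.6151)} = +0.175988+0.097203i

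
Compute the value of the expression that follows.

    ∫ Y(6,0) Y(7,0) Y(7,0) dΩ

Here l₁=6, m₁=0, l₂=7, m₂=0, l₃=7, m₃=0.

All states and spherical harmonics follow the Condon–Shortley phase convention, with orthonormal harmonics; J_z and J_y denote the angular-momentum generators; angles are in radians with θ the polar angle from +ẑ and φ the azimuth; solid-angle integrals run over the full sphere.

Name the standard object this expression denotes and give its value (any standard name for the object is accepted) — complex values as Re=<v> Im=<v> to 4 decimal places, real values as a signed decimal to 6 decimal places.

Gaunt coefficient, +0.110103

This is a Gaunt coefficient — the integral of a triple product of spherical harmonics over the sphere.
m-sum 0 ✓  L=20 even ✓  1≤7≤13 ✓
Π(2lᵢ+1) = 13×15×15 = 2925
triangle coeff Δ(6,7,7) = 1/2444321880
Σ_t [0,6]: t=0:+1/2612736000 t=1:−1/20736000 t=2:+1/1658880 t=3:−1/746496 t=4:+1/1658880 t=5:−1/20736000 t=6:+1/2612736000 = -1/4354560
(3j)²=1000/138567 [(6 7 7; 0 0 0)], sign=+1
(m-triple is (0,0,0) — same symbol as above.)
⇒ 4πI² = 25000000/164109517
I = (+1)√(25000000/164109517/(4π)) = 0.11010276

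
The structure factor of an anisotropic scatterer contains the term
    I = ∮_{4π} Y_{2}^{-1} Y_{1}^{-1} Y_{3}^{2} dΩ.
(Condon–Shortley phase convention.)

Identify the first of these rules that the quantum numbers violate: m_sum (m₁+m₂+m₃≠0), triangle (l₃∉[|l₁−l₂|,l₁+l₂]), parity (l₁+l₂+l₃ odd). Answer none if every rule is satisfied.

none

Σmᵢ = 0  ✓
l₃∈[|l₁−l₂|,l₁+l₂]=[1,3], have l₃=3  ✓
Σlᵢ = 6 ⇒ even  ✓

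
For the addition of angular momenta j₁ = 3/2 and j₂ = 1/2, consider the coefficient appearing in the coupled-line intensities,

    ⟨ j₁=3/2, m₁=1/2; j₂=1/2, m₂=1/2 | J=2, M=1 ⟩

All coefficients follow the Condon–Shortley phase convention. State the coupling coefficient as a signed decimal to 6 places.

+√(3/4) ≈ +0.866025

triangle: 0!·3!·1!/5! = 6/120
(j±m)!: 2!·1!·1!·0!·3!·1! = 12
prefactor² = (2J+1)·Δ·N² = 3
  k=0: +1/(0!·0!·1!·1!·2!·0!) = 1/2
Σ = 1/2  ⇒  CG² = 3·(1/2)² = 3/4
CG = +√(3/4) = +0.866025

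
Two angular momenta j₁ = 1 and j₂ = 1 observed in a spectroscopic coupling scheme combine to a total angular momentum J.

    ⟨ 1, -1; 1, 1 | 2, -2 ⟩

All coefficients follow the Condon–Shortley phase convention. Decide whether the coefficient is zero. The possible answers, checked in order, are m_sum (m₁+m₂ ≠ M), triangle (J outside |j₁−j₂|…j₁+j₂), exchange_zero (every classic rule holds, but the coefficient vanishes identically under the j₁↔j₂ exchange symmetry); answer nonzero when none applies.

m-sum: m₁+m₂ = -1+1 = 0, M = -2  ✗ ⇒ coefficient is 0

m_sum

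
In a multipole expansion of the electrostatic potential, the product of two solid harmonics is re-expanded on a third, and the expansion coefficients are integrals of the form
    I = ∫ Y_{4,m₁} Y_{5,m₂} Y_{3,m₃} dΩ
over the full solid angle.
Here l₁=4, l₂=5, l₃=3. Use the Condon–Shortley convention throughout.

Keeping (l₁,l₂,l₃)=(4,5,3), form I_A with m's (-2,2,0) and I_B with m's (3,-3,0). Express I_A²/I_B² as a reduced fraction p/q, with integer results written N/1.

Shared (l₁,l₂,l₃)=(4,5,3): N and (l;000)² cancel in I_A²/I_B².
A: Δ = 6!·2!·4!/13! = 1/180180; Racah Σ t=4..6: t=4:+1/576 t=5:−1/480 t=6:+1/8640 = -1/4320; ⇒ 3j(4 5 3; -2 2 0)² = 1/2145, sgn +1
B: Δ = 6!·2!·4!/13! = 1/180180; Racah Σ t=0..1: t=0:+1/2880 t=1:−1/1440 = -1/2880; ⇒ 3j(4 5 3; 3 -3 0)² = 7/715, sgn +1
I_A²/I_B² = (1/2145)/(7/715) = 1/21

1/21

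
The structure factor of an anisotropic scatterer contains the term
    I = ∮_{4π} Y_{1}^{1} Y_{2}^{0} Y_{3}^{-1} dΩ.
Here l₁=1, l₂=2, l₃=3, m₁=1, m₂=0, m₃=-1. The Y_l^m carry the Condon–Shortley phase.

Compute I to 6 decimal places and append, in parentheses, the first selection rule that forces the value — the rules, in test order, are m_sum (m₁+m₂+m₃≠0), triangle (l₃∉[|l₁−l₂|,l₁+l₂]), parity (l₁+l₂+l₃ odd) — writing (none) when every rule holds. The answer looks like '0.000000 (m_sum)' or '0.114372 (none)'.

-0.202301 (none)

m-sum 0 ✓  L=6 even ✓  1≤3≤3 ✓
Π(2lᵢ+1) = 3×5×7 = 105
triangle coeff Δ(1,2,3) = 1/105
Σ_t [0,0]: t=0:+1/4 = 1/4
(3j)²=3/35 [(1 2 3; 0 0 0)], sign=-1
Σ_t [0,0]: t=0:+1/8 = 1/8
(3j)²=2/35 [(1 2 3; 1 0 -1)], sign=+1
⇒ 4πI² = 18/35
I = (-1)√(18/35/(4π)) = -0.20230066
No selection rule forces the value: the integral is nonzero (none).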